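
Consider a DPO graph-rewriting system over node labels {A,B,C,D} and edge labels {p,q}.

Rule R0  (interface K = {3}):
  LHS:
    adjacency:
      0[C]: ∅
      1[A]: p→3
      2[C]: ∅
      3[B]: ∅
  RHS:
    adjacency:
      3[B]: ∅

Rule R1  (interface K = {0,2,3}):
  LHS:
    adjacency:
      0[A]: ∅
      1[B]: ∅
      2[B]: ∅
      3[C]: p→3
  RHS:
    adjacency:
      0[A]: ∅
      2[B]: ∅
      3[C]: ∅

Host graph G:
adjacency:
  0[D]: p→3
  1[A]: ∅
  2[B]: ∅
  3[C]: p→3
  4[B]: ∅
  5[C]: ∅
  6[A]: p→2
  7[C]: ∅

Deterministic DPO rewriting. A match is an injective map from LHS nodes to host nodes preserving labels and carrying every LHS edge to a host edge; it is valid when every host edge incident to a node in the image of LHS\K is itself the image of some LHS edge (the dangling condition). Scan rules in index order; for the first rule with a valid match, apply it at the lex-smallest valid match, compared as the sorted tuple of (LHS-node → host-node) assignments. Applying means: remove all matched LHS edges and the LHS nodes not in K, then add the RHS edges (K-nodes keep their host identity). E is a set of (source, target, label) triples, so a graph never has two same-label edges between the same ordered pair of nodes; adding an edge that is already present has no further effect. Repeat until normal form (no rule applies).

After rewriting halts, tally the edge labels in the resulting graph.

Answer: p:1

Rewrite trace:
[0] host  ⇒  8 nodes, 3 edges  {0-p->3 3-p->3 6-p->2}
[1] R0 @ {0↦5, 1↦6, 2↦7, 3↦2}  ⇒  5 nodes, 2 edges  {0-p->3 3-p->3}
[2] R1 @ {0↦1, 1↦2, 2↦4, 3↦3}  ⇒  4 nodes, 1 edges  {0-p->3}
normal form: no rule applies after step 2
NF edges: [(0, 3, 'p')]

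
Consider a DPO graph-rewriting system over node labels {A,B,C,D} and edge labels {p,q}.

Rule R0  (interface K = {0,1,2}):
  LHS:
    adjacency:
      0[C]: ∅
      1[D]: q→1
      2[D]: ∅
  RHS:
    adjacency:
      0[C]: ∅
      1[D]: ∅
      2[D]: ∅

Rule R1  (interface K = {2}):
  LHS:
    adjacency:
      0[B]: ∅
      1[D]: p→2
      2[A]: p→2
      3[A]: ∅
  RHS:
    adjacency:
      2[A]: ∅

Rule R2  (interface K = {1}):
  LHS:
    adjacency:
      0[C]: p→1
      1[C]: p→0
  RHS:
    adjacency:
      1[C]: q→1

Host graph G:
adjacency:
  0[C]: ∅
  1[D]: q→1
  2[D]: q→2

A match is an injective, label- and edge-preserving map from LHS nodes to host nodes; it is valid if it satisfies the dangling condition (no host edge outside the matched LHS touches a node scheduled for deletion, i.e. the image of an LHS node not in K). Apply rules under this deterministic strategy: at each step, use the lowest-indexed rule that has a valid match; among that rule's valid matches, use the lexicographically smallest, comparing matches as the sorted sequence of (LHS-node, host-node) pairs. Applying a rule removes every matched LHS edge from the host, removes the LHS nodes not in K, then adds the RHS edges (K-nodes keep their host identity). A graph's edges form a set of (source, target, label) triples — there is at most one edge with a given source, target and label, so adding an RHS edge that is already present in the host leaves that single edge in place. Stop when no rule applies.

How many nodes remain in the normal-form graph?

[0] host  ⇒  3 nodes, 2 edges  {1-q->1 2-q->2}
[1] R0 @ {0↦0, 1↦1, 2↦2}  ⇒  3 nodes, 1 edges  {2-q->2}
[2] R0 @ {0↦0, 1↦2, 2↦1}  ⇒  3 nodes, 0 edges  {∅}
final graph: no rule applies after step 2
NF nodes: {0:C, 1:D, 2:D}

Answer: 3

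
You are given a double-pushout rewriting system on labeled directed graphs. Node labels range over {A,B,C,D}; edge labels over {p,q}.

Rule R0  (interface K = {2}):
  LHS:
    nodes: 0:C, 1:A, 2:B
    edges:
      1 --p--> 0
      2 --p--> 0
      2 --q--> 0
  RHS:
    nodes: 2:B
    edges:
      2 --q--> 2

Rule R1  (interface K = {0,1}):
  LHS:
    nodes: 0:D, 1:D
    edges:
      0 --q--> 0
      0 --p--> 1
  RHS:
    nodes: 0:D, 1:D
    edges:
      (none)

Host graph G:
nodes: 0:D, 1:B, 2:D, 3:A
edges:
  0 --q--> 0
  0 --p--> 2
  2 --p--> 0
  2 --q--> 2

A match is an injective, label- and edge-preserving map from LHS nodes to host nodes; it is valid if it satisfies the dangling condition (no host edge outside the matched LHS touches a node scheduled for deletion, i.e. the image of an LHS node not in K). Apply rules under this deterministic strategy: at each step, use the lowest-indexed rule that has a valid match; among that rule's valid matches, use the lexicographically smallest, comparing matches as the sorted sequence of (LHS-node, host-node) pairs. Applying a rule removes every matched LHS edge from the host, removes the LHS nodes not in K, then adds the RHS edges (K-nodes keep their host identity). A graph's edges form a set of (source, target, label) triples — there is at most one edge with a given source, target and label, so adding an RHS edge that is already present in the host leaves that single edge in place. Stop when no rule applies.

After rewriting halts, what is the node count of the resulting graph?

Answer: 4

Rewrite trace:
start.  V:4 E:4  edges: 0-q->0 0-p->2 2-p->0 2-q->2
1. fire R1 via {0↦0, 1↦2}  →  V:4 E:2  edges: 2-p->0 2-q->2
2. fire R1 via {0↦2, 1↦0}  →  V:4 E:0  edges: ∅
halt: no rule applies after step 2
NF nodes: {0:D, 1:B, 2:D, 3:A}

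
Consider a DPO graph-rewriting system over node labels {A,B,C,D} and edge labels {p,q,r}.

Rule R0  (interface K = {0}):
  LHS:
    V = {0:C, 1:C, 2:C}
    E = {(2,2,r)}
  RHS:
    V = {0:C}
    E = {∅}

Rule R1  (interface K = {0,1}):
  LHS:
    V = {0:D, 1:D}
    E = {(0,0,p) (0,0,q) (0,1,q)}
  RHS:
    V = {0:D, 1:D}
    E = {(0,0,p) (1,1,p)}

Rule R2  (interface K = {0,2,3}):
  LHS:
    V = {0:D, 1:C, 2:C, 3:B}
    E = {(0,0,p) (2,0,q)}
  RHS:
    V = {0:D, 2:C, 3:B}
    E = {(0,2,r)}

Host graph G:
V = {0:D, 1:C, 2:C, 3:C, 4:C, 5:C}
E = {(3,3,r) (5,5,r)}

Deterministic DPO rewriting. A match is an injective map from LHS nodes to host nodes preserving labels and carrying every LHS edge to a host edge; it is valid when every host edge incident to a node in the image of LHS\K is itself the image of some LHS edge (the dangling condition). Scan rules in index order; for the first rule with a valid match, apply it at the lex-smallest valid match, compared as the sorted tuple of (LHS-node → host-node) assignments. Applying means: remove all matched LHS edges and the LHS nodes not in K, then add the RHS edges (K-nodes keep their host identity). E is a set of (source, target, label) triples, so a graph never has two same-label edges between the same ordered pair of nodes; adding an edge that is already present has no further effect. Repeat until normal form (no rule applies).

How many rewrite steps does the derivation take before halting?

initial: |V|=6 |E|=2  E = 3-r->3 5-r->5
step 1: apply R0 at {0↦1, 1↦2, 2↦3}  → |V|=4 |E|=1  E = 5-r->5
step 2: apply R0 at {0↦1, 1↦4, 2↦5}  → |V|=2 |E|=0  E = ∅
final graph: no rule applies after step 2

Answer: 2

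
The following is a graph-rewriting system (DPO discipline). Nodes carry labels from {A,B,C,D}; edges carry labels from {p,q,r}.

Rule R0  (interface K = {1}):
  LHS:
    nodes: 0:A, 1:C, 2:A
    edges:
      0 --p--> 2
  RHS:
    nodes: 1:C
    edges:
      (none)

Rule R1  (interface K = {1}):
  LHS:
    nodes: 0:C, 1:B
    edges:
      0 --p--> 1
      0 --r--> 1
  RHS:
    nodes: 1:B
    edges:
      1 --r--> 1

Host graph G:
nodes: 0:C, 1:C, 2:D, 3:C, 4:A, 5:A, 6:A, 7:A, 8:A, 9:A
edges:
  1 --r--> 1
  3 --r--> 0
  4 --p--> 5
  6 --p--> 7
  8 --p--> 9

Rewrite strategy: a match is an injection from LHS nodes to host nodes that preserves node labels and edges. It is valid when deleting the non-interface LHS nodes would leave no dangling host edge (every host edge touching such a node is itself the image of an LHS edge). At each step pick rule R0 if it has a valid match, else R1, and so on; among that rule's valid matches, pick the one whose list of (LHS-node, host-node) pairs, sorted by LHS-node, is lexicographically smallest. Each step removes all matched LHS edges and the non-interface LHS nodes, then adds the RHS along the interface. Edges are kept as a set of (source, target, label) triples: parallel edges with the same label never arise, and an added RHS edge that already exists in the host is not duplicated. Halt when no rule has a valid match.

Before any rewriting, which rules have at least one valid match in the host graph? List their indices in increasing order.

R0: 9 valid matches — {0↦4, 1↦0, 2↦5}, {0↦4, 1↦1, 2↦5}, {0↦4, 1↦3, 2↦5} (+6 more)
R1: no valid match — LHS pattern not found

Answer: [R0]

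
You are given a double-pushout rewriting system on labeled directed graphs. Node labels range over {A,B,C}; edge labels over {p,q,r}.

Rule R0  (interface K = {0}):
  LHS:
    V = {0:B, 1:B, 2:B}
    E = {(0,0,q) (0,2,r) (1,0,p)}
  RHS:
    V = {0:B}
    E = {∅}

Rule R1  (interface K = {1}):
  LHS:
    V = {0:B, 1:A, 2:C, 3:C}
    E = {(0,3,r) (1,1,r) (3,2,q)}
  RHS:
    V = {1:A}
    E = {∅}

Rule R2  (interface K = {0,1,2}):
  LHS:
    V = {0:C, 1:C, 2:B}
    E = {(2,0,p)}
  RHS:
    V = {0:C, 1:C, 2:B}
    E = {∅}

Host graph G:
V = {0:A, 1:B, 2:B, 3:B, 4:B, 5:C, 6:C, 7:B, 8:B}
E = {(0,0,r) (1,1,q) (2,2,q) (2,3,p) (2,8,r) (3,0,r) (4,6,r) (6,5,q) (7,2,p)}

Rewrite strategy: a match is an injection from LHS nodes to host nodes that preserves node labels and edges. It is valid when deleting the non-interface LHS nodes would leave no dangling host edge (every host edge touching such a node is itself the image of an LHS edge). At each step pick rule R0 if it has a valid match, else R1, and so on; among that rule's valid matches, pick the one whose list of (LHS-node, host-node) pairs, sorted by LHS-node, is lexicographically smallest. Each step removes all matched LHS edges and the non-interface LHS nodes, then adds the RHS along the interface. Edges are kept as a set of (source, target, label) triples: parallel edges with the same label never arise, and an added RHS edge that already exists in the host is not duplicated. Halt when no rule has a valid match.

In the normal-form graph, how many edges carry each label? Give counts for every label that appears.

initial: |V|=9 |E|=9  E = 0-r->0 1-q->1 2-q->2 2-p->3 2-r->8 3-r->0 4-r->6 6-q->5 7-p->2
step 1: apply R0 at {0↦2, 1↦7, 2↦8}  → |V|=7 |E|=6  E = 0-r->0 1-q->1 2-p->3 3-r->0 4-r->6 6-q->5
step 2: apply R1 at {0↦4, 1↦0, 2↦5, 3↦6}  → |V|=4 |E|=3  E = 1-q->1 2-p->3 3-r->0
halt: no rule applies after step 2
NF edges: [(1, 1, 'q'), (2, 3, 'p'), (3, 0, 'r')]

Answer: p:1 q:1 r:1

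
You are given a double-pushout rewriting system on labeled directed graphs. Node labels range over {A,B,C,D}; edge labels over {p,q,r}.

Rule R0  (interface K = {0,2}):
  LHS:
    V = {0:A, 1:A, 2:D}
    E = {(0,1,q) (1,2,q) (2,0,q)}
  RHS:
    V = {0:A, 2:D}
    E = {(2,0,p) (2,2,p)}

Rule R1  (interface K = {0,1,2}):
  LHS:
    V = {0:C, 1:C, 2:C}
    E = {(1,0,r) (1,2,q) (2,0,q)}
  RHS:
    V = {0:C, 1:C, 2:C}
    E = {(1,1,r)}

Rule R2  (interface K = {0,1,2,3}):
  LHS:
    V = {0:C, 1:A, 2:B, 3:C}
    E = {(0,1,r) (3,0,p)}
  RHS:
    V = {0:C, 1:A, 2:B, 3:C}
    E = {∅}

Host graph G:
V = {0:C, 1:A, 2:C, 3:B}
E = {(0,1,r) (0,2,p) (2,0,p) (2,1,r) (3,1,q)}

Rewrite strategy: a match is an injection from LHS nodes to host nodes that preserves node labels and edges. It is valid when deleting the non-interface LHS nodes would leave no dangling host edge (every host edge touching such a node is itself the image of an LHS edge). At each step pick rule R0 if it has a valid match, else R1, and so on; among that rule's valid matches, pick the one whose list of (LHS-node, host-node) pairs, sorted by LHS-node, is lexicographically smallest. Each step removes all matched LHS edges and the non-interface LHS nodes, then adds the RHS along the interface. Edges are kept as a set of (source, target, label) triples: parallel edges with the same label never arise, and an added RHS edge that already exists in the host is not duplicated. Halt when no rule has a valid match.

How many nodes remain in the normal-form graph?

Answer: 4

Derivation:
initial: |V|=4 |E|=5  E = 0-r->1 0-p->2 2-p->0 2-r->1 3-q->1
step 1: apply R2 at {0↦0, 1↦1, 2↦3, 3↦2}  → |V|=4 |E|=3  E = 0-p->2 2-r->1 3-q->1
step 2: apply R2 at {0↦2, 1↦1, 2↦3, 3↦0}  → |V|=4 |E|=1  E = 3-q->1
halt: no rule applies after step 2
NF nodes: {0:C, 1:A, 2:C, 3:B}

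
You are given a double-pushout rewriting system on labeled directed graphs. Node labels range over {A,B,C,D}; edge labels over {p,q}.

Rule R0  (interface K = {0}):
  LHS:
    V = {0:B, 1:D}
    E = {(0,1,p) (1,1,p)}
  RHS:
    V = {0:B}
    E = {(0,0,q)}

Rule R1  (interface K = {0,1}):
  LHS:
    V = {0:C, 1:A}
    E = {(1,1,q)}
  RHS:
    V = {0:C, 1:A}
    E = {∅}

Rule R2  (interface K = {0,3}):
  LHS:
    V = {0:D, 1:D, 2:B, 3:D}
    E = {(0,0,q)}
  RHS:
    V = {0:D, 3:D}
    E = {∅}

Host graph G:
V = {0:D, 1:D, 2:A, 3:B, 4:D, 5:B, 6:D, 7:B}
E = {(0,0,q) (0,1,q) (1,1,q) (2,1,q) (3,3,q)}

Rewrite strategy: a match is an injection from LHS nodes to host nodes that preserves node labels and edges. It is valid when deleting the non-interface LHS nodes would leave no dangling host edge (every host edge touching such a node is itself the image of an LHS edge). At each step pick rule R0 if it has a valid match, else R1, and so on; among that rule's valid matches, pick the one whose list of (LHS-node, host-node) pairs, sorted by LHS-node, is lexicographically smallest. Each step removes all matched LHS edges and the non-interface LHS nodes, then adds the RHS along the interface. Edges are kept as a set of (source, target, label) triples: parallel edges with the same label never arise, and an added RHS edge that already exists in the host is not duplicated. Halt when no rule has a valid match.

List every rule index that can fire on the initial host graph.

R0: no valid match — LHS pattern not found
R1: no valid match — LHS pattern not found
R2: 16 valid matches — {0↦0, 1↦4, 2↦5, 3↦1}, {0↦0, 1↦4, 2↦5, 3↦6}, {0↦0, 1↦4, 2↦7, 3↦1} (+13 more)

Answer: [R2]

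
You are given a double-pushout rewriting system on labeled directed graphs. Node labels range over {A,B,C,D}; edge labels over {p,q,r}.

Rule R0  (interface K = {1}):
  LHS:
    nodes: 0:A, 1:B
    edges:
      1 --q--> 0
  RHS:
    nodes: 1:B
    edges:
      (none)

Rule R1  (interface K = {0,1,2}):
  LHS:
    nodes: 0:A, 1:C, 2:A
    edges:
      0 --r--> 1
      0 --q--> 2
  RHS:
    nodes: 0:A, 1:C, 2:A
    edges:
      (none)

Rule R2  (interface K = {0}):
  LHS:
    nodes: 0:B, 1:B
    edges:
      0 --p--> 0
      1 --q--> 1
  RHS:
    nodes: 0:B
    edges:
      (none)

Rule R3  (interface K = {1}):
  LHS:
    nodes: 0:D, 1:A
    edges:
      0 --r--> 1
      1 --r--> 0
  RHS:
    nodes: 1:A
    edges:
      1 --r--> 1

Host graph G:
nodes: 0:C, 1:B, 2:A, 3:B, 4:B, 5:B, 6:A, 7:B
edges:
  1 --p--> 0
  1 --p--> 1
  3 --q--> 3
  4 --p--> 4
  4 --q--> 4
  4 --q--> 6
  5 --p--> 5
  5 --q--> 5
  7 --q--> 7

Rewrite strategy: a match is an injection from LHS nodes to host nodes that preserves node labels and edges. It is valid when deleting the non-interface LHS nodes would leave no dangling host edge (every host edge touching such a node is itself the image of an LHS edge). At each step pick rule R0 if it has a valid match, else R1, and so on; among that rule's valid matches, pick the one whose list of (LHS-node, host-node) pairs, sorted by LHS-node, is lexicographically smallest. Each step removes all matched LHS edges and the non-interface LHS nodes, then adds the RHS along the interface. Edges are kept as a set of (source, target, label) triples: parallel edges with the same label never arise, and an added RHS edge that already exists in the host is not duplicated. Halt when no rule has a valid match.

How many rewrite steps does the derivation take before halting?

Answer: 4

Steps:
initial: |V|=8 |E|=9  E = 1-p->0 1-p->1 3-q->3 4-p->4 4-q->4 4-q->6 5-p->5 5-q->5 7-q->7
step 1: apply R0 at {0↦6, 1↦4}  → |V|=7 |E|=8  E = 1-p->0 1-p->1 3-q->3 4-p->4 4-q->4 5-p->5 5-q->5 7-q->7
step 2: apply R2 at {0↦1, 1↦3}  → |V|=6 |E|=6  E = 1-p->0 4-p->4 4-q->4 5-p->5 5-q->5 7-q->7
step 3: apply R2 at {0↦4, 1↦7}  → |V|=5 |E|=4  E = 1-p->0 4-q->4 5-p->5 5-q->5
step 4: apply R2 at {0↦5, 1↦4}  → |V|=4 |E|=2  E = 1-p->0 5-q->5
normal form: no rule applies after step 4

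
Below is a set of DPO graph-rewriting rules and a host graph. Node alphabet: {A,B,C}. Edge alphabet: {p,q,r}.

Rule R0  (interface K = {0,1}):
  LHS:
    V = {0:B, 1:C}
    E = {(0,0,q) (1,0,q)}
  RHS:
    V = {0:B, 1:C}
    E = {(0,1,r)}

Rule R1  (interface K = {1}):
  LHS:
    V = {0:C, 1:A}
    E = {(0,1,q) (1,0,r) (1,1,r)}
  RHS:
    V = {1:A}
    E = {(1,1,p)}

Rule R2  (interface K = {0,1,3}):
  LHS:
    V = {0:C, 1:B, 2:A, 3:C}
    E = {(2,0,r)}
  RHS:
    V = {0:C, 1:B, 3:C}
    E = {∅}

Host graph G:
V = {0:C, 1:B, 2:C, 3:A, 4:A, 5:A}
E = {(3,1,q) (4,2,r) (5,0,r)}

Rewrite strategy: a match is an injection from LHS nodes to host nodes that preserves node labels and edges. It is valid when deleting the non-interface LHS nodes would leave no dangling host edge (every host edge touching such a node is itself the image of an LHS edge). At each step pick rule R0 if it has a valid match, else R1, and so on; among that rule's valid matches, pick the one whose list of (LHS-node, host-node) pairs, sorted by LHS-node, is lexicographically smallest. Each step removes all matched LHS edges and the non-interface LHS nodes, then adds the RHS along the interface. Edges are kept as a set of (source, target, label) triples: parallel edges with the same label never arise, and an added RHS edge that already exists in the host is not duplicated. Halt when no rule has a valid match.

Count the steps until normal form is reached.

[0] host  ⇒  6 nodes, 3 edges  {3-q->1 4-r->2 5-r->0}
[1] R2 @ {0↦0, 1↦1, 2↦5, 3↦2}  ⇒  5 nodes, 2 edges  {3-q->1 4-r->2}
[2] R2 @ {0↦2, 1↦1, 2↦4, 3↦0}  ⇒  4 nodes, 1 edges  {3-q->1}
normal form: no rule applies after step 2

Answer: 2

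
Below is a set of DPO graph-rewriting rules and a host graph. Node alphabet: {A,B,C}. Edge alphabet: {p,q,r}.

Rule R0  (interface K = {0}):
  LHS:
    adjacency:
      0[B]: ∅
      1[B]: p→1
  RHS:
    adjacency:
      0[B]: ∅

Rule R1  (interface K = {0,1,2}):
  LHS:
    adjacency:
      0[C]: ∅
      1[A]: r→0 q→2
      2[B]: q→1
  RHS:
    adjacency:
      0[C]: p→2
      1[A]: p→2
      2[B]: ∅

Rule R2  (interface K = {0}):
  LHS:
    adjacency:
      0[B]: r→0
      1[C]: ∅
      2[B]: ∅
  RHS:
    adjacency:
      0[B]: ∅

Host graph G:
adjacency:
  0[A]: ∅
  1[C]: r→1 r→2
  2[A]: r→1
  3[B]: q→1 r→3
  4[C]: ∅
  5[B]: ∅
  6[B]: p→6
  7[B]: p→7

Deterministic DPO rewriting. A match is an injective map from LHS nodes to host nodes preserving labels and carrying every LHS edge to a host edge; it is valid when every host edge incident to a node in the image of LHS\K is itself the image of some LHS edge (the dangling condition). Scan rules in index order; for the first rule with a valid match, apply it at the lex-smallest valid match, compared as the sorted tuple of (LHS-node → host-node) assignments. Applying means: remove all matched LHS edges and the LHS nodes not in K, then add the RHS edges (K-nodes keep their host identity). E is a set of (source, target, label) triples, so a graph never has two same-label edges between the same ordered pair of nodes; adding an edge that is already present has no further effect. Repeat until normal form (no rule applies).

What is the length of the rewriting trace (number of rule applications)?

start.  V:8 E:7  edges: 1-r->1 1-r->2 2-r->1 3-q->1 3-r->3 6-p->6 7-p->7
1. fire R0 via {0↦3, 1↦6}  →  V:7 E:6  edges: 1-r->1 1-r->2 2-r->1 3-q->1 3-r->3 7-p->7
2. fire R0 via {0↦3, 1↦7}  →  V:6 E:5  edges: 1-r->1 1-r->2 2-r->1 3-q->1 3-r->3
3. fire R2 via {0↦3, 1↦4, 2↦5}  →  V:4 E:4  edges: 1-r->1 1-r->2 2-r->1 3-q->1
normal form: no rule applies after step 3

Answer: 3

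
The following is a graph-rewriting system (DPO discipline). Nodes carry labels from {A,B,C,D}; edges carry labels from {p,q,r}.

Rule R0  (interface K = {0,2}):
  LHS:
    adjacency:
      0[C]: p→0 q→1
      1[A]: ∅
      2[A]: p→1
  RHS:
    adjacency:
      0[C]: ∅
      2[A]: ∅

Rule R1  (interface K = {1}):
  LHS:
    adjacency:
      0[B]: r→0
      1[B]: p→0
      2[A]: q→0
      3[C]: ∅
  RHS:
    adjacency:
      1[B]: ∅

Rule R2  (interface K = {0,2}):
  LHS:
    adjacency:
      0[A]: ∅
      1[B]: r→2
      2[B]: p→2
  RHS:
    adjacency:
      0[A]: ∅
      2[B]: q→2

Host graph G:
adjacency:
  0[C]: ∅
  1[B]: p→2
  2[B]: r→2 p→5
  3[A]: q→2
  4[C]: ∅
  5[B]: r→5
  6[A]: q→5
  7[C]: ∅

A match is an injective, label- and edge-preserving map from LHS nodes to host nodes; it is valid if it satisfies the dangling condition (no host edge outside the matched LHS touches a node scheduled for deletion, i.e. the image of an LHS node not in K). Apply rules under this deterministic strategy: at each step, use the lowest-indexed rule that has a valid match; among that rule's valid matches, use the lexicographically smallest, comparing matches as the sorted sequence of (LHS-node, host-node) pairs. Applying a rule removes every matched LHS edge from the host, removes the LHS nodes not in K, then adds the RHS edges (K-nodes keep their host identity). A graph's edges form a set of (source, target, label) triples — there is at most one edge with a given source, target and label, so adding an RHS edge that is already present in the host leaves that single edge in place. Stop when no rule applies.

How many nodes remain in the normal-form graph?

Answer: 2

Rewrite trace:
start.  V:8 E:6  edges: 1-p->2 2-r->2 2-p->5 3-q->2 5-r->5 6-q->5
1. fire R1 via {0↦5, 1↦2, 2↦6, 3↦0}  →  V:5 E:3  edges: 1-p->2 2-r->2 3-q->2
2. fire R1 via {0↦2, 1↦1, 2↦3, 3↦4}  →  V:2 E:0  edges: ∅
halt: no rule applies after step 2
NF nodes: {1:B, 7:C}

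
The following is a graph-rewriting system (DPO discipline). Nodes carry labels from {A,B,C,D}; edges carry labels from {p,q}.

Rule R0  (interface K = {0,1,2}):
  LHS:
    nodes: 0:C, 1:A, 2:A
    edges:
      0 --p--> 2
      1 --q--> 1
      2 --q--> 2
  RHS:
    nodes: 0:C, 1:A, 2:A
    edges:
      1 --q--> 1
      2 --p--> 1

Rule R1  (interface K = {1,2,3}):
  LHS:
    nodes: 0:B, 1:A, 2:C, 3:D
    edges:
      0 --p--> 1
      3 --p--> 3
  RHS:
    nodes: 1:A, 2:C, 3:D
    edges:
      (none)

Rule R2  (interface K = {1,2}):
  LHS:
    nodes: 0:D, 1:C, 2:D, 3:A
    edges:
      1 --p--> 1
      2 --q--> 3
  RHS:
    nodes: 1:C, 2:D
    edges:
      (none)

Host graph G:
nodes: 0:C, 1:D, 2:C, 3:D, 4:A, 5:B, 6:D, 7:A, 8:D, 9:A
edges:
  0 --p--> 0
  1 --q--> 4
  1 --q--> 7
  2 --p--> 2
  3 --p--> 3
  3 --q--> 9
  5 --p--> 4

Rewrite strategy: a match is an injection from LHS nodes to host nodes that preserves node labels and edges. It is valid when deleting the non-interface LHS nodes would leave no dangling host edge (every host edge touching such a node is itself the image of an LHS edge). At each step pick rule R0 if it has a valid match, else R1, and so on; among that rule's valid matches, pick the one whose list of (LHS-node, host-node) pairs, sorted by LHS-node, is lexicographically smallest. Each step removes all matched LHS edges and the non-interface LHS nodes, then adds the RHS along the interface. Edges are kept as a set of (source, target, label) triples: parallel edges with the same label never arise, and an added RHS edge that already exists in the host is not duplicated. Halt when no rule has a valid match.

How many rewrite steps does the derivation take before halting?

Answer: 3

Rewrite trace:
initial: |V|=10 |E|=7  E = 0-p->0 1-q->4 1-q->7 2-p->2 3-p->3 3-q->9 5-p->4
step 1: apply R1 at {0↦5, 1↦4, 2↦0, 3↦3}  → |V|=9 |E|=5  E = 0-p->0 1-q->4 1-q->7 2-p->2 3-q->9
step 2: apply R2 at {0↦6, 1↦0, 2↦1, 3↦4}  → |V|=7 |E|=3  E = 1-q->7 2-p->2 3-q->9
step 3: apply R2 at {0↦8, 1↦2, 2↦1, 3↦7}  → |V|=5 |E|=1  E = 3-q->9
halt: no rule applies after step 3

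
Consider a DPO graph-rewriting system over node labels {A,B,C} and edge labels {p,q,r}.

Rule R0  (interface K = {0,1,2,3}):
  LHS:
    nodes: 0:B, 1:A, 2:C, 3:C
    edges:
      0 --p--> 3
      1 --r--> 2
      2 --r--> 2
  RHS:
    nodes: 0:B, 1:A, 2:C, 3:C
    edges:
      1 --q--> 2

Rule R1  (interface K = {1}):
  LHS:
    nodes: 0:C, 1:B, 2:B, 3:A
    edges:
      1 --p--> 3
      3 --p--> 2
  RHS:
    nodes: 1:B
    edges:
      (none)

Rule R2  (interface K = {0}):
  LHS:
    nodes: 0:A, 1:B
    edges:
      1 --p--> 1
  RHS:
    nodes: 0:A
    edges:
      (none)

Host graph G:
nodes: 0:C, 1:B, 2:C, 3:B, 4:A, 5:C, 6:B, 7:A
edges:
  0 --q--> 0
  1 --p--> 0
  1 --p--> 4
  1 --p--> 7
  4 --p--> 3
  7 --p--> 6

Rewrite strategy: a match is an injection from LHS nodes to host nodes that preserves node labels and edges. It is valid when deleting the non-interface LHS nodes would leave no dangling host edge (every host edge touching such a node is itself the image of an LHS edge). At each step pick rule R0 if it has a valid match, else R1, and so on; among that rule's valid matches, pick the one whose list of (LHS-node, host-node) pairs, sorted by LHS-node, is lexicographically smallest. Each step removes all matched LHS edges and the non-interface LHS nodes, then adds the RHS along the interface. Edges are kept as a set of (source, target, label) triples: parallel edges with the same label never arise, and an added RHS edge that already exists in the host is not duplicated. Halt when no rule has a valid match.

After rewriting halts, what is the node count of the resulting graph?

start.  V:8 E:6  edges: 0-q->0 1-p->0 1-p->4 1-p->7 4-p->3 7-p->6
1. fire R1 via {0↦2, 1↦1, 2↦3, 3↦4}  →  V:5 E:4  edges: 0-q->0 1-p->0 1-p->7 7-p->6
2. fire R1 via {0↦5, 1↦1, 2↦6, 3↦7}  →  V:2 E:2  edges: 0-q->0 1-p->0
halt: no rule applies after step 2
NF nodes: {0:C, 1:B}

Answer: 2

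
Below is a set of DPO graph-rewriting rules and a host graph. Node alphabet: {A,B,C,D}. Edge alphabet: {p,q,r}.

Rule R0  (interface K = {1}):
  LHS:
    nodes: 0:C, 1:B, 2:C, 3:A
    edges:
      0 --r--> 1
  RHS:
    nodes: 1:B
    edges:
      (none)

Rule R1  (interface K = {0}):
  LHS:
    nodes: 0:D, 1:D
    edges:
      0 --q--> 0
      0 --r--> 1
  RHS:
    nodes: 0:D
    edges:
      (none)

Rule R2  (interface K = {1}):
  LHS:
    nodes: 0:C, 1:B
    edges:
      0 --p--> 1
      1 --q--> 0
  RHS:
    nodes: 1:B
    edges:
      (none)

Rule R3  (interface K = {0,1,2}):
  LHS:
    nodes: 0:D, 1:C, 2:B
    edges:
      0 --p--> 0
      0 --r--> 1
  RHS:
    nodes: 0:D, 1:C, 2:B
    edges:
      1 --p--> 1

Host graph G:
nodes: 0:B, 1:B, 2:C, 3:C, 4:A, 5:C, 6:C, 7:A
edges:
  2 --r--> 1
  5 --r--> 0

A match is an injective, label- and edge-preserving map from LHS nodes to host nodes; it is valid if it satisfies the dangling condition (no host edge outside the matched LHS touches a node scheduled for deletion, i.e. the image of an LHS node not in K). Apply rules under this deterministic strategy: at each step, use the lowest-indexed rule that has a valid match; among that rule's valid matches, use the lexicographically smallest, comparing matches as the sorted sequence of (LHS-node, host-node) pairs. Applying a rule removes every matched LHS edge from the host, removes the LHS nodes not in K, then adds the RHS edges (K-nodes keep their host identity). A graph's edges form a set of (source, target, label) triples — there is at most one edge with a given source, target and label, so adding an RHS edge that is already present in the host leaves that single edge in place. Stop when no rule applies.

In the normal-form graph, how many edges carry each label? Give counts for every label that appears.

Answer: (no edges)

Steps:
initial: |V|=8 |E|=2  E = 2-r->1 5-r->0
step 1: apply R0 at {0↦2, 1↦1, 2↦3, 3↦4}  → |V|=5 |E|=1  E = 5-r->0
step 2: apply R0 at {0↦5, 1↦0, 2↦6, 3↦7}  → |V|=2 |E|=0  E = ∅
normal form: no rule applies after step 2
NF edges: []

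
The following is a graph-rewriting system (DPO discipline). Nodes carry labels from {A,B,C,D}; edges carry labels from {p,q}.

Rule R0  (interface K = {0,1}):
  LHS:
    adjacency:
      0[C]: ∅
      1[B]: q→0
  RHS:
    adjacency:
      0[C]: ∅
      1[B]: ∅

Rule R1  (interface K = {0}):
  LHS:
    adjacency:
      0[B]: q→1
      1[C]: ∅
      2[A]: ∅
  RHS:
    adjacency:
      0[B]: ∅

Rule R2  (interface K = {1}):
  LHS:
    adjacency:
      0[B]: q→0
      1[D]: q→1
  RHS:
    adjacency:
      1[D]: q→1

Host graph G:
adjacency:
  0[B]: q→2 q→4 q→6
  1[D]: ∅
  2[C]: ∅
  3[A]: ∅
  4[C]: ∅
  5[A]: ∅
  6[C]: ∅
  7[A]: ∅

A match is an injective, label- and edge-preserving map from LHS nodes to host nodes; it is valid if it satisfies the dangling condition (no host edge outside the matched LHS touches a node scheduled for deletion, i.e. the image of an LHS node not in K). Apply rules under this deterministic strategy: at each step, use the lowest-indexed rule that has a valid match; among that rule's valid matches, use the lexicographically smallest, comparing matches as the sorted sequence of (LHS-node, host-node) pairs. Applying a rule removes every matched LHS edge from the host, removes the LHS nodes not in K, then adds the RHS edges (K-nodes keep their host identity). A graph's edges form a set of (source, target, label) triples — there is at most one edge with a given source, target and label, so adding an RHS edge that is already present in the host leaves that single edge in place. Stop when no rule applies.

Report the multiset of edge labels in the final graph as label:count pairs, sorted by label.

Answer: (no edges)

Steps:
[0] host  ⇒  8 nodes, 3 edges  {0-q->2 0-q->4 0-q->6}
[1] R0 @ {0↦2, 1↦0}  ⇒  8 nodes, 2 edges  {0-q->4 0-q->6}
[2] R0 @ {0↦4, 1↦0}  ⇒  8 nodes, 1 edges  {0-q->6}
[3] R0 @ {0↦6, 1↦0}  ⇒  8 nodes, 0 edges  {∅}
normal form: no rule applies after step 3
NF edges: []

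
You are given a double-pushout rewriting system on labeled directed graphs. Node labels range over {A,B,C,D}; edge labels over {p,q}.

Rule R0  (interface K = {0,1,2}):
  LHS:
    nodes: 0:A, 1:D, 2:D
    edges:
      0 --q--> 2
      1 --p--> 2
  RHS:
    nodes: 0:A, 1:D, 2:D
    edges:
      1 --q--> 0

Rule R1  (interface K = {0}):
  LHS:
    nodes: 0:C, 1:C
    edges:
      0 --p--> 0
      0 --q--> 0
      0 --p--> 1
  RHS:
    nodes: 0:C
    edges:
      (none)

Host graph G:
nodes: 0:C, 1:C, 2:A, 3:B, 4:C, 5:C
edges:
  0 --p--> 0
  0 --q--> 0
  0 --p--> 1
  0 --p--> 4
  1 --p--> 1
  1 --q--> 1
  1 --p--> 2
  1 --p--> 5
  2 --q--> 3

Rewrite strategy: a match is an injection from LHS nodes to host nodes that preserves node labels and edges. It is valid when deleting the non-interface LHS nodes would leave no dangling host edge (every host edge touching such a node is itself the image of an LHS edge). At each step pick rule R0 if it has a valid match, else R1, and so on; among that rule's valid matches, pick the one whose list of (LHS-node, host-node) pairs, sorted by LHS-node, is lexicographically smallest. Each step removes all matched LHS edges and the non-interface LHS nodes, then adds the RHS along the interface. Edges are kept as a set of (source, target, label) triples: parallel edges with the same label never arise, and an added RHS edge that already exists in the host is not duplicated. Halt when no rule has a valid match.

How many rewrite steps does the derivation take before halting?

[0] host  ⇒  6 nodes, 9 edges  {0-p->0 0-q->0 0-p->1 0-p->4 1-p->1 1-q->1 1-p->2 1-p->5 2-q->3}
[1] R1 @ {0↦0, 1↦4}  ⇒  5 nodes, 6 edges  {0-p->1 1-p->1 1-q->1 1-p->2 1-p->5 2-q->3}
[2] R1 @ {0↦1, 1↦5}  ⇒  4 nodes, 3 edges  {0-p->1 1-p->2 2-q->3}
normal form: no rule applies after step 2

Answer: 2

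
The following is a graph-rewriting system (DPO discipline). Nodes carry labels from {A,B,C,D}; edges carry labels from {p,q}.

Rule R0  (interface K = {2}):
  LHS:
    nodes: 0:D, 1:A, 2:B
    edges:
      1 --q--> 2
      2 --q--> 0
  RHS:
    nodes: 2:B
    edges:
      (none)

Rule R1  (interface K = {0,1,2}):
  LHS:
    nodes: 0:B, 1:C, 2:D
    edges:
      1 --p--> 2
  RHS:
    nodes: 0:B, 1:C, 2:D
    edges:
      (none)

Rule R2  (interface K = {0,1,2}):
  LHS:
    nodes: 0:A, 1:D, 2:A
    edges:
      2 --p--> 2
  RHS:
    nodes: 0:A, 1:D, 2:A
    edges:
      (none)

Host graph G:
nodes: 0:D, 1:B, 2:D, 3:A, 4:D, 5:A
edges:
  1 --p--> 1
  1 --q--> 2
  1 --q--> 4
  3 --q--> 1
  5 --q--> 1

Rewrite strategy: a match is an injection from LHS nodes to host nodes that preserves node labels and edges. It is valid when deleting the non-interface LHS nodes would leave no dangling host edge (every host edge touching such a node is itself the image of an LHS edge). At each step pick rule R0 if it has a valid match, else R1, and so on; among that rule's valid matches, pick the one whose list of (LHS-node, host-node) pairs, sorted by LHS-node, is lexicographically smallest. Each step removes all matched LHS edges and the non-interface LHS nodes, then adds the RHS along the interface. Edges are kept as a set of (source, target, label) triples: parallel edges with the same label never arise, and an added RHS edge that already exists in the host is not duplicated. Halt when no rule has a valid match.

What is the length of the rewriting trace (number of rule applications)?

start.  V:6 E:5  edges: 1-p->1 1-q->2 1-q->4 3-q->1 5-q->1
1. fire R0 via {0↦2, 1↦3, 2↦1}  →  V:4 E:3  edges: 1-p->1 1-q->4 5-q->1
2. fire R0 via {0↦4, 1↦5, 2↦1}  →  V:2 E:1  edges: 1-p->1
final graph: no rule applies after step 2

Answer: 2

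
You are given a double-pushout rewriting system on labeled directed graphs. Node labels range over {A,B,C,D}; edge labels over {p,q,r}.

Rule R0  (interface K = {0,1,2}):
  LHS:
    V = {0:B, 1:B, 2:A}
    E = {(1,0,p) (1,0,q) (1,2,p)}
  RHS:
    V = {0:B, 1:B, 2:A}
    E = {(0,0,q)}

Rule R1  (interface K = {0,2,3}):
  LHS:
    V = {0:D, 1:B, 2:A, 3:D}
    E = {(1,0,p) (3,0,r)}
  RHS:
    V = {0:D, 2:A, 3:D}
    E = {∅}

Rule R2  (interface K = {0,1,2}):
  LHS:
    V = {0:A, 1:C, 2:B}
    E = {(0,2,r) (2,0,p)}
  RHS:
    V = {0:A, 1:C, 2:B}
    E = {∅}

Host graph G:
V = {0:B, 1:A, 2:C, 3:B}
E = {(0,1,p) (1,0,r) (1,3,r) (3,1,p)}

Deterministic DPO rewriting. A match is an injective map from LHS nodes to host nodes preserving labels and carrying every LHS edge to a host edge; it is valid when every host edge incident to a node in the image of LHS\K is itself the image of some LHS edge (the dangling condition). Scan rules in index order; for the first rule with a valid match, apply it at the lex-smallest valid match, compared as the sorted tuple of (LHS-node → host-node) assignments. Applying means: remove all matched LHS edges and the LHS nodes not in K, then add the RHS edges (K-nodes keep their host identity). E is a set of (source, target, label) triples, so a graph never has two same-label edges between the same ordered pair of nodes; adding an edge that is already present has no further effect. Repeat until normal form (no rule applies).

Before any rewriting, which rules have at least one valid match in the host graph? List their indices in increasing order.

R0: no valid match — LHS pattern not found
R1: no valid match — LHS pattern not found
R2: 2 valid matches — {0↦1, 1↦2, 2↦0}, {0↦1, 1↦2, 2↦3}

Answer: [R2]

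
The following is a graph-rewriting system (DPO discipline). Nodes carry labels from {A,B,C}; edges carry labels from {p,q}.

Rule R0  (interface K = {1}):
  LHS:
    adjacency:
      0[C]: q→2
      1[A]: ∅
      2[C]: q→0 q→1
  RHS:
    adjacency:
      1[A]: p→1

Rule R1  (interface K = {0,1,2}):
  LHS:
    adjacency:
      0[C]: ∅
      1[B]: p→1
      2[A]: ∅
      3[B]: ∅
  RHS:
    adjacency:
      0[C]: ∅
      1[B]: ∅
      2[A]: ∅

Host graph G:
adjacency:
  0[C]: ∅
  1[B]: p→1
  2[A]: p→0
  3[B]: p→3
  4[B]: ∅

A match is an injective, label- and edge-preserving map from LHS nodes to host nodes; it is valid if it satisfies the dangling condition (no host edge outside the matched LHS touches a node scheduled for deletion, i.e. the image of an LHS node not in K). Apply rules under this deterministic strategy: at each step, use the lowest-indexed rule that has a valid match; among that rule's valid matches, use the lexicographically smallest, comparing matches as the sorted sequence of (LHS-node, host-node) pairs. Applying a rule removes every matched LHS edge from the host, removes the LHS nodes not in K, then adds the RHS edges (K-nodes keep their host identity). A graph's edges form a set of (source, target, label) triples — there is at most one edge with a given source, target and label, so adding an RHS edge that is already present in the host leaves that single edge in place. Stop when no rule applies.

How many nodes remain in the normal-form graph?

initial: |V|=5 |E|=3  E = 1-p->1 2-p->0 3-p->3
step 1: apply R1 at {0↦0, 1↦1, 2↦2, 3↦4}  → |V|=4 |E|=2  E = 2-p->0 3-p->3
step 2: apply R1 at {0↦0, 1↦3, 2↦2, 3↦1}  → |V|=3 |E|=1  E = 2-p->0
final graph: no rule applies after step 2
NF nodes: {0:C, 2:A, 3:B}

Answer: 3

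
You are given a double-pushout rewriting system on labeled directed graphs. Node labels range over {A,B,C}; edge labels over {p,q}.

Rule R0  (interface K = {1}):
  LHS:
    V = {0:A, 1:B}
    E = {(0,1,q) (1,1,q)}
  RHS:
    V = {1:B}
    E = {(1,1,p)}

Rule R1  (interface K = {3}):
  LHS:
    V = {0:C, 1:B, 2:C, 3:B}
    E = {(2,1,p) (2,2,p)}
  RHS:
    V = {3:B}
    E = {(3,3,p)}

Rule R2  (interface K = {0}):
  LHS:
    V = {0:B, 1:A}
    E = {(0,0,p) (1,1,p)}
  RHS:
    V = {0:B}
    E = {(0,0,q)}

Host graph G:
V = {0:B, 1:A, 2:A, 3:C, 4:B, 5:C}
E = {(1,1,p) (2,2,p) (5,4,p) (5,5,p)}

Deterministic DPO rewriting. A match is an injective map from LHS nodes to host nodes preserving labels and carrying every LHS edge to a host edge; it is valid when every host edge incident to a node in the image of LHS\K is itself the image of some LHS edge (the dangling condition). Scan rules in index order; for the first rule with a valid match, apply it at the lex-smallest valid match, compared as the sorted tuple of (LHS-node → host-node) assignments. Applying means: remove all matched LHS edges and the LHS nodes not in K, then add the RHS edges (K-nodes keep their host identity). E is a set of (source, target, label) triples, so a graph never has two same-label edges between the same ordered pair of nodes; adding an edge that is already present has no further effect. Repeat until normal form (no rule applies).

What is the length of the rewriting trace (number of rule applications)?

initial: |V|=6 |E|=4  E = 1-p->1 2-p->2 5-p->4 5-p->5
step 1: apply R1 at {0↦3, 1↦4, 2↦5, 3↦0}  → |V|=3 |E|=3  E = 0-p->0 1-p->1 2-p->2
step 2: apply R2 at {0↦0, 1↦1}  → |V|=2 |E|=2  E = 0-q->0 2-p->2
halt: no rule applies after step 2

Answer: 2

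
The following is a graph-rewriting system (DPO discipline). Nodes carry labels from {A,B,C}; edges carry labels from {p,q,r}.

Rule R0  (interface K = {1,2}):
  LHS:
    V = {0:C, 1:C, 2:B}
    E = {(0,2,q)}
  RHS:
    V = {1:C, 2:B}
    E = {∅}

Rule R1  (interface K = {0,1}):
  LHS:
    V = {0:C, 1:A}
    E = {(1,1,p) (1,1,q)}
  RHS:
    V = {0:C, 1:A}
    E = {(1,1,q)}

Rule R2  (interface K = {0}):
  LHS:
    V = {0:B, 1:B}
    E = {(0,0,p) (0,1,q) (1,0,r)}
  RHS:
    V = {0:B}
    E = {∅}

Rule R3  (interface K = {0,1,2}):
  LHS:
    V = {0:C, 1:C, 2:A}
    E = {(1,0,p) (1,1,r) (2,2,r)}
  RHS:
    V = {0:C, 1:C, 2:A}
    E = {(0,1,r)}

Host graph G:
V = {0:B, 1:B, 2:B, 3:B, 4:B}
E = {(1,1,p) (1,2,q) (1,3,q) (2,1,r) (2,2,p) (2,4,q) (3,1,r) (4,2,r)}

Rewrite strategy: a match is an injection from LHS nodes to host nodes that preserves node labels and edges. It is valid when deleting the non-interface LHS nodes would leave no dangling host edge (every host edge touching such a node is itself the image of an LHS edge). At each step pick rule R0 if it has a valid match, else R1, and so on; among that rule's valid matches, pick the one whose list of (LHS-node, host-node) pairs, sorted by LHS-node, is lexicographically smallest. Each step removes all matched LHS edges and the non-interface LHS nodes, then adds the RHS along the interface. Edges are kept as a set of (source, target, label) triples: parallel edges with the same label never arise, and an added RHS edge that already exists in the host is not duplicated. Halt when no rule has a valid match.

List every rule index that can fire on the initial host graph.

Answer: [R2]

Derivation:
R0: no valid match — LHS pattern not found
R1: no valid match — LHS pattern not found
R2: 2 valid matches — {0↦1, 1↦3}, {0↦2, 1↦4}
R3: no valid match — LHS pattern not found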